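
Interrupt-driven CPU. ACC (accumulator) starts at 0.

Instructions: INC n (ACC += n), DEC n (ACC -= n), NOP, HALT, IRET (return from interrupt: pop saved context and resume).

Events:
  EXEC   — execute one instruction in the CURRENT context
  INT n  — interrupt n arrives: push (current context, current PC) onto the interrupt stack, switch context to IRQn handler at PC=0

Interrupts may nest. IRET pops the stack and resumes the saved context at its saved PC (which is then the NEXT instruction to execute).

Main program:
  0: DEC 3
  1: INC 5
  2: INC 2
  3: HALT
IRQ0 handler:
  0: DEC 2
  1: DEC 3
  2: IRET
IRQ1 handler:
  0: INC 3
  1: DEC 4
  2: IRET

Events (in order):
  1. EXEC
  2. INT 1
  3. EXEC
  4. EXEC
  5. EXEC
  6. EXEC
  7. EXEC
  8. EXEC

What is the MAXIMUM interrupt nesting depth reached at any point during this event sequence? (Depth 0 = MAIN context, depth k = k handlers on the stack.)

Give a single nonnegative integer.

Event 1 (EXEC): [MAIN] PC=0: DEC 3 -> ACC=-3 [depth=0]
Event 2 (INT 1): INT 1 arrives: push (MAIN, PC=1), enter IRQ1 at PC=0 (depth now 1) [depth=1]
Event 3 (EXEC): [IRQ1] PC=0: INC 3 -> ACC=0 [depth=1]
Event 4 (EXEC): [IRQ1] PC=1: DEC 4 -> ACC=-4 [depth=1]
Event 5 (EXEC): [IRQ1] PC=2: IRET -> resume MAIN at PC=1 (depth now 0) [depth=0]
Event 6 (EXEC): [MAIN] PC=1: INC 5 -> ACC=1 [depth=0]
Event 7 (EXEC): [MAIN] PC=2: INC 2 -> ACC=3 [depth=0]
Event 8 (EXEC): [MAIN] PC=3: HALT [depth=0]
Max depth observed: 1

Answer: 1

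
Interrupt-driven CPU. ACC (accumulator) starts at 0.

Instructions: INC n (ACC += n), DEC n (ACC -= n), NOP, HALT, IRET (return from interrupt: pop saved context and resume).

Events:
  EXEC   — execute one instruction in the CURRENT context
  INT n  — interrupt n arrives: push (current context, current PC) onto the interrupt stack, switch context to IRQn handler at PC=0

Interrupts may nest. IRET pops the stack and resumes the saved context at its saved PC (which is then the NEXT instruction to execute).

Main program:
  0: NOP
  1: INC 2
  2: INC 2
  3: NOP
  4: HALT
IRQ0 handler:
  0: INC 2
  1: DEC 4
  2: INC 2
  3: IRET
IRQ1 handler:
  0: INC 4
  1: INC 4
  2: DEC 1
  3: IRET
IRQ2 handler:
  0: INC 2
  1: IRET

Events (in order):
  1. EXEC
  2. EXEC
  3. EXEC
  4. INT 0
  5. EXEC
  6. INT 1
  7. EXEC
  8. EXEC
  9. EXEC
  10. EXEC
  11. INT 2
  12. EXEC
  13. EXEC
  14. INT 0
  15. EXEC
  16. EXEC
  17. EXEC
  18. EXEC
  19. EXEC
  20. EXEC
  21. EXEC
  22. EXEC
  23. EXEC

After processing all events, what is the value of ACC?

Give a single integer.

Answer: 13

Derivation:
Event 1 (EXEC): [MAIN] PC=0: NOP
Event 2 (EXEC): [MAIN] PC=1: INC 2 -> ACC=2
Event 3 (EXEC): [MAIN] PC=2: INC 2 -> ACC=4
Event 4 (INT 0): INT 0 arrives: push (MAIN, PC=3), enter IRQ0 at PC=0 (depth now 1)
Event 5 (EXEC): [IRQ0] PC=0: INC 2 -> ACC=6
Event 6 (INT 1): INT 1 arrives: push (IRQ0, PC=1), enter IRQ1 at PC=0 (depth now 2)
Event 7 (EXEC): [IRQ1] PC=0: INC 4 -> ACC=10
Event 8 (EXEC): [IRQ1] PC=1: INC 4 -> ACC=14
Event 9 (EXEC): [IRQ1] PC=2: DEC 1 -> ACC=13
Event 10 (EXEC): [IRQ1] PC=3: IRET -> resume IRQ0 at PC=1 (depth now 1)
Event 11 (INT 2): INT 2 arrives: push (IRQ0, PC=1), enter IRQ2 at PC=0 (depth now 2)
Event 12 (EXEC): [IRQ2] PC=0: INC 2 -> ACC=15
Event 13 (EXEC): [IRQ2] PC=1: IRET -> resume IRQ0 at PC=1 (depth now 1)
Event 14 (INT 0): INT 0 arrives: push (IRQ0, PC=1), enter IRQ0 at PC=0 (depth now 2)
Event 15 (EXEC): [IRQ0] PC=0: INC 2 -> ACC=17
Event 16 (EXEC): [IRQ0] PC=1: DEC 4 -> ACC=13
Event 17 (EXEC): [IRQ0] PC=2: INC 2 -> ACC=15
Event 18 (EXEC): [IRQ0] PC=3: IRET -> resume IRQ0 at PC=1 (depth now 1)
Event 19 (EXEC): [IRQ0] PC=1: DEC 4 -> ACC=11
Event 20 (EXEC): [IRQ0] PC=2: INC 2 -> ACC=13
Event 21 (EXEC): [IRQ0] PC=3: IRET -> resume MAIN at PC=3 (depth now 0)
Event 22 (EXEC): [MAIN] PC=3: NOP
Event 23 (EXEC): [MAIN] PC=4: HALT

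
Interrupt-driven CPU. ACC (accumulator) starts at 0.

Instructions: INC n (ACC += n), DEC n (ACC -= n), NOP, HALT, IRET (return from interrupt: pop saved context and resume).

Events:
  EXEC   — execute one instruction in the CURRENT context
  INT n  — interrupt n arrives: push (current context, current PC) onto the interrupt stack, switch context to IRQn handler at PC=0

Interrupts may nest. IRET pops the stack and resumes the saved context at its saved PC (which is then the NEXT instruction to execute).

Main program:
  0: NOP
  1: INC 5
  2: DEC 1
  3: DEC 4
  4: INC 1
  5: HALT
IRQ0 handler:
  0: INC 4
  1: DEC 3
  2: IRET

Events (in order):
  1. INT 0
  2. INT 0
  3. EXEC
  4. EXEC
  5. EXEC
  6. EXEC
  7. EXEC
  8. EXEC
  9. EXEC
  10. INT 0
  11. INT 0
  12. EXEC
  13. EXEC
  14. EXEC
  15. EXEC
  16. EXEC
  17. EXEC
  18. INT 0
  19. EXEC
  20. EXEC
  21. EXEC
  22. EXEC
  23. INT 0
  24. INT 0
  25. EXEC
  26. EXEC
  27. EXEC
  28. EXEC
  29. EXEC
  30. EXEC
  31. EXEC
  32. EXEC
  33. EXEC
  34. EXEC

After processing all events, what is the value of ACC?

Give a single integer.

Answer: 8

Derivation:
Event 1 (INT 0): INT 0 arrives: push (MAIN, PC=0), enter IRQ0 at PC=0 (depth now 1)
Event 2 (INT 0): INT 0 arrives: push (IRQ0, PC=0), enter IRQ0 at PC=0 (depth now 2)
Event 3 (EXEC): [IRQ0] PC=0: INC 4 -> ACC=4
Event 4 (EXEC): [IRQ0] PC=1: DEC 3 -> ACC=1
Event 5 (EXEC): [IRQ0] PC=2: IRET -> resume IRQ0 at PC=0 (depth now 1)
Event 6 (EXEC): [IRQ0] PC=0: INC 4 -> ACC=5
Event 7 (EXEC): [IRQ0] PC=1: DEC 3 -> ACC=2
Event 8 (EXEC): [IRQ0] PC=2: IRET -> resume MAIN at PC=0 (depth now 0)
Event 9 (EXEC): [MAIN] PC=0: NOP
Event 10 (INT 0): INT 0 arrives: push (MAIN, PC=1), enter IRQ0 at PC=0 (depth now 1)
Event 11 (INT 0): INT 0 arrives: push (IRQ0, PC=0), enter IRQ0 at PC=0 (depth now 2)
Event 12 (EXEC): [IRQ0] PC=0: INC 4 -> ACC=6
Event 13 (EXEC): [IRQ0] PC=1: DEC 3 -> ACC=3
Event 14 (EXEC): [IRQ0] PC=2: IRET -> resume IRQ0 at PC=0 (depth now 1)
Event 15 (EXEC): [IRQ0] PC=0: INC 4 -> ACC=7
Event 16 (EXEC): [IRQ0] PC=1: DEC 3 -> ACC=4
Event 17 (EXEC): [IRQ0] PC=2: IRET -> resume MAIN at PC=1 (depth now 0)
Event 18 (INT 0): INT 0 arrives: push (MAIN, PC=1), enter IRQ0 at PC=0 (depth now 1)
Event 19 (EXEC): [IRQ0] PC=0: INC 4 -> ACC=8
Event 20 (EXEC): [IRQ0] PC=1: DEC 3 -> ACC=5
Event 21 (EXEC): [IRQ0] PC=2: IRET -> resume MAIN at PC=1 (depth now 0)
Event 22 (EXEC): [MAIN] PC=1: INC 5 -> ACC=10
Event 23 (INT 0): INT 0 arrives: push (MAIN, PC=2), enter IRQ0 at PC=0 (depth now 1)
Event 24 (INT 0): INT 0 arrives: push (IRQ0, PC=0), enter IRQ0 at PC=0 (depth now 2)
Event 25 (EXEC): [IRQ0] PC=0: INC 4 -> ACC=14
Event 26 (EXEC): [IRQ0] PC=1: DEC 3 -> ACC=11
Event 27 (EXEC): [IRQ0] PC=2: IRET -> resume IRQ0 at PC=0 (depth now 1)
Event 28 (EXEC): [IRQ0] PC=0: INC 4 -> ACC=15
Event 29 (EXEC): [IRQ0] PC=1: DEC 3 -> ACC=12
Event 30 (EXEC): [IRQ0] PC=2: IRET -> resume MAIN at PC=2 (depth now 0)
Event 31 (EXEC): [MAIN] PC=2: DEC 1 -> ACC=11
Event 32 (EXEC): [MAIN] PC=3: DEC 4 -> ACC=7
Event 33 (EXEC): [MAIN] PC=4: INC 1 -> ACC=8
Event 34 (EXEC): [MAIN] PC=5: HALT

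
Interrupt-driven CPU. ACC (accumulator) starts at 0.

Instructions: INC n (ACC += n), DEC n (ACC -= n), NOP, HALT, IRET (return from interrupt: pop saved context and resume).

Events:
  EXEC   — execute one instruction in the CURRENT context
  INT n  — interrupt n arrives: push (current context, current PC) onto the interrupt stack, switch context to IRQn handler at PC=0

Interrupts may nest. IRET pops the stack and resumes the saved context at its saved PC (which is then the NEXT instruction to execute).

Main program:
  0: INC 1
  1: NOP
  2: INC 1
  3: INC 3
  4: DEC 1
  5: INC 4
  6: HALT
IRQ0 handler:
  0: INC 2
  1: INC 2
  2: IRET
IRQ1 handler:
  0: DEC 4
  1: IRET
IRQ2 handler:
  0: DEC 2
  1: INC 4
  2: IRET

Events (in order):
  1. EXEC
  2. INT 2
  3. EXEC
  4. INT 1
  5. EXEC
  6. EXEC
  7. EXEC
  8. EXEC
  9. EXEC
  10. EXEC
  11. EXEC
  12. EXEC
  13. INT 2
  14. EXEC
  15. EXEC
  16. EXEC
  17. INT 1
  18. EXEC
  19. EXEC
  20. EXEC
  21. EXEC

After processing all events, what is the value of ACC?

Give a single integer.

Event 1 (EXEC): [MAIN] PC=0: INC 1 -> ACC=1
Event 2 (INT 2): INT 2 arrives: push (MAIN, PC=1), enter IRQ2 at PC=0 (depth now 1)
Event 3 (EXEC): [IRQ2] PC=0: DEC 2 -> ACC=-1
Event 4 (INT 1): INT 1 arrives: push (IRQ2, PC=1), enter IRQ1 at PC=0 (depth now 2)
Event 5 (EXEC): [IRQ1] PC=0: DEC 4 -> ACC=-5
Event 6 (EXEC): [IRQ1] PC=1: IRET -> resume IRQ2 at PC=1 (depth now 1)
Event 7 (EXEC): [IRQ2] PC=1: INC 4 -> ACC=-1
Event 8 (EXEC): [IRQ2] PC=2: IRET -> resume MAIN at PC=1 (depth now 0)
Event 9 (EXEC): [MAIN] PC=1: NOP
Event 10 (EXEC): [MAIN] PC=2: INC 1 -> ACC=0
Event 11 (EXEC): [MAIN] PC=3: INC 3 -> ACC=3
Event 12 (EXEC): [MAIN] PC=4: DEC 1 -> ACC=2
Event 13 (INT 2): INT 2 arrives: push (MAIN, PC=5), enter IRQ2 at PC=0 (depth now 1)
Event 14 (EXEC): [IRQ2] PC=0: DEC 2 -> ACC=0
Event 15 (EXEC): [IRQ2] PC=1: INC 4 -> ACC=4
Event 16 (EXEC): [IRQ2] PC=2: IRET -> resume MAIN at PC=5 (depth now 0)
Event 17 (INT 1): INT 1 arrives: push (MAIN, PC=5), enter IRQ1 at PC=0 (depth now 1)
Event 18 (EXEC): [IRQ1] PC=0: DEC 4 -> ACC=0
Event 19 (EXEC): [IRQ1] PC=1: IRET -> resume MAIN at PC=5 (depth now 0)
Event 20 (EXEC): [MAIN] PC=5: INC 4 -> ACC=4
Event 21 (EXEC): [MAIN] PC=6: HALT

Answer: 4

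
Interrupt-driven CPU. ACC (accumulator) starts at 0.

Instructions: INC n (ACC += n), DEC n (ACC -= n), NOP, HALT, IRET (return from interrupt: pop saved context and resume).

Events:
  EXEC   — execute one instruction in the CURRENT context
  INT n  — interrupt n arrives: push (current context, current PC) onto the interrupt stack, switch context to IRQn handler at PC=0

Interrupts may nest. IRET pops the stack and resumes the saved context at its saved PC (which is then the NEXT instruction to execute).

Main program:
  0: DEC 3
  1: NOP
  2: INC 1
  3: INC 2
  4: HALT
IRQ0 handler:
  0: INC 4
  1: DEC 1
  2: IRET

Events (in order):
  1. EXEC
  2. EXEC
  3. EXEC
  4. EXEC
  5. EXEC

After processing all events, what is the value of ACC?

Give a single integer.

Answer: 0

Derivation:
Event 1 (EXEC): [MAIN] PC=0: DEC 3 -> ACC=-3
Event 2 (EXEC): [MAIN] PC=1: NOP
Event 3 (EXEC): [MAIN] PC=2: INC 1 -> ACC=-2
Event 4 (EXEC): [MAIN] PC=3: INC 2 -> ACC=0
Event 5 (EXEC): [MAIN] PC=4: HALT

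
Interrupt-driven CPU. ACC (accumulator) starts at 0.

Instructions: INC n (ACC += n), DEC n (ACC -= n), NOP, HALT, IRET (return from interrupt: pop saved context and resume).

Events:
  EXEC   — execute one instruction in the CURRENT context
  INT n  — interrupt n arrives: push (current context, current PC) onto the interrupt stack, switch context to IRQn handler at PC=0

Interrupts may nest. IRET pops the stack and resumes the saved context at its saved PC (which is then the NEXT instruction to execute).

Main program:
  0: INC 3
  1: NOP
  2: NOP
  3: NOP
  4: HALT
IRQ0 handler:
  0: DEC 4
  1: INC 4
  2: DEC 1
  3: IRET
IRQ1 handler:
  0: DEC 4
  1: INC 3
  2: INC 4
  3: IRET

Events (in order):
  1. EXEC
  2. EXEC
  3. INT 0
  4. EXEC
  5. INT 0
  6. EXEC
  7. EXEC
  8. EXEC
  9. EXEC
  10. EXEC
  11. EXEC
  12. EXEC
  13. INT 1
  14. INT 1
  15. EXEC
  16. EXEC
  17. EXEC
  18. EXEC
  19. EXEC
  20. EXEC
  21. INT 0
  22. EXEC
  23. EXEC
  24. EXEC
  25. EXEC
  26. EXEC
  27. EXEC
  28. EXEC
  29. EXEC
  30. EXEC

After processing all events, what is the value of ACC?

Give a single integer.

Event 1 (EXEC): [MAIN] PC=0: INC 3 -> ACC=3
Event 2 (EXEC): [MAIN] PC=1: NOP
Event 3 (INT 0): INT 0 arrives: push (MAIN, PC=2), enter IRQ0 at PC=0 (depth now 1)
Event 4 (EXEC): [IRQ0] PC=0: DEC 4 -> ACC=-1
Event 5 (INT 0): INT 0 arrives: push (IRQ0, PC=1), enter IRQ0 at PC=0 (depth now 2)
Event 6 (EXEC): [IRQ0] PC=0: DEC 4 -> ACC=-5
Event 7 (EXEC): [IRQ0] PC=1: INC 4 -> ACC=-1
Event 8 (EXEC): [IRQ0] PC=2: DEC 1 -> ACC=-2
Event 9 (EXEC): [IRQ0] PC=3: IRET -> resume IRQ0 at PC=1 (depth now 1)
Event 10 (EXEC): [IRQ0] PC=1: INC 4 -> ACC=2
Event 11 (EXEC): [IRQ0] PC=2: DEC 1 -> ACC=1
Event 12 (EXEC): [IRQ0] PC=3: IRET -> resume MAIN at PC=2 (depth now 0)
Event 13 (INT 1): INT 1 arrives: push (MAIN, PC=2), enter IRQ1 at PC=0 (depth now 1)
Event 14 (INT 1): INT 1 arrives: push (IRQ1, PC=0), enter IRQ1 at PC=0 (depth now 2)
Event 15 (EXEC): [IRQ1] PC=0: DEC 4 -> ACC=-3
Event 16 (EXEC): [IRQ1] PC=1: INC 3 -> ACC=0
Event 17 (EXEC): [IRQ1] PC=2: INC 4 -> ACC=4
Event 18 (EXEC): [IRQ1] PC=3: IRET -> resume IRQ1 at PC=0 (depth now 1)
Event 19 (EXEC): [IRQ1] PC=0: DEC 4 -> ACC=0
Event 20 (EXEC): [IRQ1] PC=1: INC 3 -> ACC=3
Event 21 (INT 0): INT 0 arrives: push (IRQ1, PC=2), enter IRQ0 at PC=0 (depth now 2)
Event 22 (EXEC): [IRQ0] PC=0: DEC 4 -> ACC=-1
Event 23 (EXEC): [IRQ0] PC=1: INC 4 -> ACC=3
Event 24 (EXEC): [IRQ0] PC=2: DEC 1 -> ACC=2
Event 25 (EXEC): [IRQ0] PC=3: IRET -> resume IRQ1 at PC=2 (depth now 1)
Event 26 (EXEC): [IRQ1] PC=2: INC 4 -> ACC=6
Event 27 (EXEC): [IRQ1] PC=3: IRET -> resume MAIN at PC=2 (depth now 0)
Event 28 (EXEC): [MAIN] PC=2: NOP
Event 29 (EXEC): [MAIN] PC=3: NOP
Event 30 (EXEC): [MAIN] PC=4: HALT

Answer: 6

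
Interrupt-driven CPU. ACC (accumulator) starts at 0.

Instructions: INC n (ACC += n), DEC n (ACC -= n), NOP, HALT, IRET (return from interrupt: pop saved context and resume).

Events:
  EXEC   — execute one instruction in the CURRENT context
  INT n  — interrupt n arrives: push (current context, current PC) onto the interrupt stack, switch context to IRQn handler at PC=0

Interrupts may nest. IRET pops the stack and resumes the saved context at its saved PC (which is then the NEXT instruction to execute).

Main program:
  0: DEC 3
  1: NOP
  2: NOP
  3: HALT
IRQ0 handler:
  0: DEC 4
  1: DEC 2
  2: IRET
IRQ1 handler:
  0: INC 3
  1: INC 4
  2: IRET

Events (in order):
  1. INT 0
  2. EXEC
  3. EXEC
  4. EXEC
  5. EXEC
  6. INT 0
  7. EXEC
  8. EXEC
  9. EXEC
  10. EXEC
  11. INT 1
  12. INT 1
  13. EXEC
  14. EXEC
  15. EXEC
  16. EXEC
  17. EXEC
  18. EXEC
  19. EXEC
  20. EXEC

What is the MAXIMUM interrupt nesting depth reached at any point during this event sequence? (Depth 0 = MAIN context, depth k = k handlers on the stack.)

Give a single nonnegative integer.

Answer: 2

Derivation:
Event 1 (INT 0): INT 0 arrives: push (MAIN, PC=0), enter IRQ0 at PC=0 (depth now 1) [depth=1]
Event 2 (EXEC): [IRQ0] PC=0: DEC 4 -> ACC=-4 [depth=1]
Event 3 (EXEC): [IRQ0] PC=1: DEC 2 -> ACC=-6 [depth=1]
Event 4 (EXEC): [IRQ0] PC=2: IRET -> resume MAIN at PC=0 (depth now 0) [depth=0]
Event 5 (EXEC): [MAIN] PC=0: DEC 3 -> ACC=-9 [depth=0]
Event 6 (INT 0): INT 0 arrives: push (MAIN, PC=1), enter IRQ0 at PC=0 (depth now 1) [depth=1]
Event 7 (EXEC): [IRQ0] PC=0: DEC 4 -> ACC=-13 [depth=1]
Event 8 (EXEC): [IRQ0] PC=1: DEC 2 -> ACC=-15 [depth=1]
Event 9 (EXEC): [IRQ0] PC=2: IRET -> resume MAIN at PC=1 (depth now 0) [depth=0]
Event 10 (EXEC): [MAIN] PC=1: NOP [depth=0]
Event 11 (INT 1): INT 1 arrives: push (MAIN, PC=2), enter IRQ1 at PC=0 (depth now 1) [depth=1]
Event 12 (INT 1): INT 1 arrives: push (IRQ1, PC=0), enter IRQ1 at PC=0 (depth now 2) [depth=2]
Event 13 (EXEC): [IRQ1] PC=0: INC 3 -> ACC=-12 [depth=2]
Event 14 (EXEC): [IRQ1] PC=1: INC 4 -> ACC=-8 [depth=2]
Event 15 (EXEC): [IRQ1] PC=2: IRET -> resume IRQ1 at PC=0 (depth now 1) [depth=1]
Event 16 (EXEC): [IRQ1] PC=0: INC 3 -> ACC=-5 [depth=1]
Event 17 (EXEC): [IRQ1] PC=1: INC 4 -> ACC=-1 [depth=1]
Event 18 (EXEC): [IRQ1] PC=2: IRET -> resume MAIN at PC=2 (depth now 0) [depth=0]
Event 19 (EXEC): [MAIN] PC=2: NOP [depth=0]
Event 20 (EXEC): [MAIN] PC=3: HALT [depth=0]
Max depth observed: 2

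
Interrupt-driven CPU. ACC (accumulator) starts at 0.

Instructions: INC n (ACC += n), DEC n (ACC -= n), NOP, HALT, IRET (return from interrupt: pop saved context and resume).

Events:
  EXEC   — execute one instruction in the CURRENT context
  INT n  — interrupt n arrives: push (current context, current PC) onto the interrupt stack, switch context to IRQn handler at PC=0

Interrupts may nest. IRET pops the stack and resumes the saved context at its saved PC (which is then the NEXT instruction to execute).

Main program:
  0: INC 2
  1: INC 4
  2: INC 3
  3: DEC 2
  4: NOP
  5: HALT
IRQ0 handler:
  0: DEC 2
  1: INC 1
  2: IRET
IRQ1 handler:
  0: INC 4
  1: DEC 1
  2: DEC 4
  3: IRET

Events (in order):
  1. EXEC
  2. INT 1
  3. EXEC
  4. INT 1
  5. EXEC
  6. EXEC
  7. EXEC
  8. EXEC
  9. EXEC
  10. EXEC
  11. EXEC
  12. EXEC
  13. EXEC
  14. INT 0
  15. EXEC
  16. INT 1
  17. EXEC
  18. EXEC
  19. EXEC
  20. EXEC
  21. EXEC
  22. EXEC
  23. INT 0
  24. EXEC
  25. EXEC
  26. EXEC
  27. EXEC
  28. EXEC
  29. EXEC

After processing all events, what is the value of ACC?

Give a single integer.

Event 1 (EXEC): [MAIN] PC=0: INC 2 -> ACC=2
Event 2 (INT 1): INT 1 arrives: push (MAIN, PC=1), enter IRQ1 at PC=0 (depth now 1)
Event 3 (EXEC): [IRQ1] PC=0: INC 4 -> ACC=6
Event 4 (INT 1): INT 1 arrives: push (IRQ1, PC=1), enter IRQ1 at PC=0 (depth now 2)
Event 5 (EXEC): [IRQ1] PC=0: INC 4 -> ACC=10
Event 6 (EXEC): [IRQ1] PC=1: DEC 1 -> ACC=9
Event 7 (EXEC): [IRQ1] PC=2: DEC 4 -> ACC=5
Event 8 (EXEC): [IRQ1] PC=3: IRET -> resume IRQ1 at PC=1 (depth now 1)
Event 9 (EXEC): [IRQ1] PC=1: DEC 1 -> ACC=4
Event 10 (EXEC): [IRQ1] PC=2: DEC 4 -> ACC=0
Event 11 (EXEC): [IRQ1] PC=3: IRET -> resume MAIN at PC=1 (depth now 0)
Event 12 (EXEC): [MAIN] PC=1: INC 4 -> ACC=4
Event 13 (EXEC): [MAIN] PC=2: INC 3 -> ACC=7
Event 14 (INT 0): INT 0 arrives: push (MAIN, PC=3), enter IRQ0 at PC=0 (depth now 1)
Event 15 (EXEC): [IRQ0] PC=0: DEC 2 -> ACC=5
Event 16 (INT 1): INT 1 arrives: push (IRQ0, PC=1), enter IRQ1 at PC=0 (depth now 2)
Event 17 (EXEC): [IRQ1] PC=0: INC 4 -> ACC=9
Event 18 (EXEC): [IRQ1] PC=1: DEC 1 -> ACC=8
Event 19 (EXEC): [IRQ1] PC=2: DEC 4 -> ACC=4
Event 20 (EXEC): [IRQ1] PC=3: IRET -> resume IRQ0 at PC=1 (depth now 1)
Event 21 (EXEC): [IRQ0] PC=1: INC 1 -> ACC=5
Event 22 (EXEC): [IRQ0] PC=2: IRET -> resume MAIN at PC=3 (depth now 0)
Event 23 (INT 0): INT 0 arrives: push (MAIN, PC=3), enter IRQ0 at PC=0 (depth now 1)
Event 24 (EXEC): [IRQ0] PC=0: DEC 2 -> ACC=3
Event 25 (EXEC): [IRQ0] PC=1: INC 1 -> ACC=4
Event 26 (EXEC): [IRQ0] PC=2: IRET -> resume MAIN at PC=3 (depth now 0)
Event 27 (EXEC): [MAIN] PC=3: DEC 2 -> ACC=2
Event 28 (EXEC): [MAIN] PC=4: NOP
Event 29 (EXEC): [MAIN] PC=5: HALT

Answer: 2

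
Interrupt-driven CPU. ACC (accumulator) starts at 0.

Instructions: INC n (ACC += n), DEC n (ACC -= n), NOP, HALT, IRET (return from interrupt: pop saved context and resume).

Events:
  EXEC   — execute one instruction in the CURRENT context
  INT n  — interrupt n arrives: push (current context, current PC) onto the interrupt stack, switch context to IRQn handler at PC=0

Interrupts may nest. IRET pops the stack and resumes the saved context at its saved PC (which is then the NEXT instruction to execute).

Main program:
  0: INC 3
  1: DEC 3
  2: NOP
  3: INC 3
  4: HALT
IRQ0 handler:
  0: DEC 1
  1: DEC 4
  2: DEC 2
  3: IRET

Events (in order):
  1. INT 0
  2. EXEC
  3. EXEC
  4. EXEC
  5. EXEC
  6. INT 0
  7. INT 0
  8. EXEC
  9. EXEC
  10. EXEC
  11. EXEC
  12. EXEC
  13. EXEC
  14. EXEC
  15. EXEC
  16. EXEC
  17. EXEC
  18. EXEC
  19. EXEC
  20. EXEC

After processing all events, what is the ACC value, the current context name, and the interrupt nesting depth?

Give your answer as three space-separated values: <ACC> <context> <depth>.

Answer: -18 MAIN 0

Derivation:
Event 1 (INT 0): INT 0 arrives: push (MAIN, PC=0), enter IRQ0 at PC=0 (depth now 1)
Event 2 (EXEC): [IRQ0] PC=0: DEC 1 -> ACC=-1
Event 3 (EXEC): [IRQ0] PC=1: DEC 4 -> ACC=-5
Event 4 (EXEC): [IRQ0] PC=2: DEC 2 -> ACC=-7
Event 5 (EXEC): [IRQ0] PC=3: IRET -> resume MAIN at PC=0 (depth now 0)
Event 6 (INT 0): INT 0 arrives: push (MAIN, PC=0), enter IRQ0 at PC=0 (depth now 1)
Event 7 (INT 0): INT 0 arrives: push (IRQ0, PC=0), enter IRQ0 at PC=0 (depth now 2)
Event 8 (EXEC): [IRQ0] PC=0: DEC 1 -> ACC=-8
Event 9 (EXEC): [IRQ0] PC=1: DEC 4 -> ACC=-12
Event 10 (EXEC): [IRQ0] PC=2: DEC 2 -> ACC=-14
Event 11 (EXEC): [IRQ0] PC=3: IRET -> resume IRQ0 at PC=0 (depth now 1)
Event 12 (EXEC): [IRQ0] PC=0: DEC 1 -> ACC=-15
Event 13 (EXEC): [IRQ0] PC=1: DEC 4 -> ACC=-19
Event 14 (EXEC): [IRQ0] PC=2: DEC 2 -> ACC=-21
Event 15 (EXEC): [IRQ0] PC=3: IRET -> resume MAIN at PC=0 (depth now 0)
Event 16 (EXEC): [MAIN] PC=0: INC 3 -> ACC=-18
Event 17 (EXEC): [MAIN] PC=1: DEC 3 -> ACC=-21
Event 18 (EXEC): [MAIN] PC=2: NOP
Event 19 (EXEC): [MAIN] PC=3: INC 3 -> ACC=-18
Event 20 (EXEC): [MAIN] PC=4: HALT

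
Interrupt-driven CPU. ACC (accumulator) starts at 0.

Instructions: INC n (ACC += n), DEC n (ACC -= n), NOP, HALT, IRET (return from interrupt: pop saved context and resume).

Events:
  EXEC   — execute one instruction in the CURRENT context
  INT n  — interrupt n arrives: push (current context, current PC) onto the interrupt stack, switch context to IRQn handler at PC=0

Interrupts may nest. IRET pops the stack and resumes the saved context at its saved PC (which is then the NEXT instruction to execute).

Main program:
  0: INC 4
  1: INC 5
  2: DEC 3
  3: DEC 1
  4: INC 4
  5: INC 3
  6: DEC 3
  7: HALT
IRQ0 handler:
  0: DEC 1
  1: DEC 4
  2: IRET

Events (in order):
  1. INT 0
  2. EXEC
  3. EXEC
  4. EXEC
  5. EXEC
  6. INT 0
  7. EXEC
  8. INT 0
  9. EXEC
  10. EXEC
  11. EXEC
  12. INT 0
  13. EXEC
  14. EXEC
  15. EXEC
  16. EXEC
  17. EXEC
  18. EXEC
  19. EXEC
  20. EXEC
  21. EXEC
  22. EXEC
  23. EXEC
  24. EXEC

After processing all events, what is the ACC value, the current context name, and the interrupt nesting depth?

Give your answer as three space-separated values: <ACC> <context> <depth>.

Answer: -11 MAIN 0

Derivation:
Event 1 (INT 0): INT 0 arrives: push (MAIN, PC=0), enter IRQ0 at PC=0 (depth now 1)
Event 2 (EXEC): [IRQ0] PC=0: DEC 1 -> ACC=-1
Event 3 (EXEC): [IRQ0] PC=1: DEC 4 -> ACC=-5
Event 4 (EXEC): [IRQ0] PC=2: IRET -> resume MAIN at PC=0 (depth now 0)
Event 5 (EXEC): [MAIN] PC=0: INC 4 -> ACC=-1
Event 6 (INT 0): INT 0 arrives: push (MAIN, PC=1), enter IRQ0 at PC=0 (depth now 1)
Event 7 (EXEC): [IRQ0] PC=0: DEC 1 -> ACC=-2
Event 8 (INT 0): INT 0 arrives: push (IRQ0, PC=1), enter IRQ0 at PC=0 (depth now 2)
Event 9 (EXEC): [IRQ0] PC=0: DEC 1 -> ACC=-3
Event 10 (EXEC): [IRQ0] PC=1: DEC 4 -> ACC=-7
Event 11 (EXEC): [IRQ0] PC=2: IRET -> resume IRQ0 at PC=1 (depth now 1)
Event 12 (INT 0): INT 0 arrives: push (IRQ0, PC=1), enter IRQ0 at PC=0 (depth now 2)
Event 13 (EXEC): [IRQ0] PC=0: DEC 1 -> ACC=-8
Event 14 (EXEC): [IRQ0] PC=1: DEC 4 -> ACC=-12
Event 15 (EXEC): [IRQ0] PC=2: IRET -> resume IRQ0 at PC=1 (depth now 1)
Event 16 (EXEC): [IRQ0] PC=1: DEC 4 -> ACC=-16
Event 17 (EXEC): [IRQ0] PC=2: IRET -> resume MAIN at PC=1 (depth now 0)
Event 18 (EXEC): [MAIN] PC=1: INC 5 -> ACC=-11
Event 19 (EXEC): [MAIN] PC=2: DEC 3 -> ACC=-14
Event 20 (EXEC): [MAIN] PC=3: DEC 1 -> ACC=-15
Event 21 (EXEC): [MAIN] PC=4: INC 4 -> ACC=-11
Event 22 (EXEC): [MAIN] PC=5: INC 3 -> ACC=-8
Event 23 (EXEC): [MAIN] PC=6: DEC 3 -> ACC=-11
Event 24 (EXEC): [MAIN] PC=7: HALT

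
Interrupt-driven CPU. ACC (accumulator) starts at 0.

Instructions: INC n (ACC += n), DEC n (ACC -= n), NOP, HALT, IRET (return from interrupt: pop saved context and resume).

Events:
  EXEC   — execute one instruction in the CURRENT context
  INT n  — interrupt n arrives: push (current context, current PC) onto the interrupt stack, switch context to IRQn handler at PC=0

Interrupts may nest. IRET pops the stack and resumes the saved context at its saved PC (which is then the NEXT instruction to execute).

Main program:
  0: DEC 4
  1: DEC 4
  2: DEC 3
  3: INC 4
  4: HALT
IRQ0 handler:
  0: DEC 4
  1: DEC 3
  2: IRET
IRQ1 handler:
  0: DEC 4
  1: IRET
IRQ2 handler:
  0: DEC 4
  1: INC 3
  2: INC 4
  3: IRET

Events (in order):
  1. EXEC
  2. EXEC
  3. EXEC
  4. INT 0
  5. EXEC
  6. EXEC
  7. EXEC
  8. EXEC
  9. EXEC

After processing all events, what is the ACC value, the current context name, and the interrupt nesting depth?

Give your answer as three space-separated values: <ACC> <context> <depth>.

Event 1 (EXEC): [MAIN] PC=0: DEC 4 -> ACC=-4
Event 2 (EXEC): [MAIN] PC=1: DEC 4 -> ACC=-8
Event 3 (EXEC): [MAIN] PC=2: DEC 3 -> ACC=-11
Event 4 (INT 0): INT 0 arrives: push (MAIN, PC=3), enter IRQ0 at PC=0 (depth now 1)
Event 5 (EXEC): [IRQ0] PC=0: DEC 4 -> ACC=-15
Event 6 (EXEC): [IRQ0] PC=1: DEC 3 -> ACC=-18
Event 7 (EXEC): [IRQ0] PC=2: IRET -> resume MAIN at PC=3 (depth now 0)
Event 8 (EXEC): [MAIN] PC=3: INC 4 -> ACC=-14
Event 9 (EXEC): [MAIN] PC=4: HALT

Answer: -14 MAIN 0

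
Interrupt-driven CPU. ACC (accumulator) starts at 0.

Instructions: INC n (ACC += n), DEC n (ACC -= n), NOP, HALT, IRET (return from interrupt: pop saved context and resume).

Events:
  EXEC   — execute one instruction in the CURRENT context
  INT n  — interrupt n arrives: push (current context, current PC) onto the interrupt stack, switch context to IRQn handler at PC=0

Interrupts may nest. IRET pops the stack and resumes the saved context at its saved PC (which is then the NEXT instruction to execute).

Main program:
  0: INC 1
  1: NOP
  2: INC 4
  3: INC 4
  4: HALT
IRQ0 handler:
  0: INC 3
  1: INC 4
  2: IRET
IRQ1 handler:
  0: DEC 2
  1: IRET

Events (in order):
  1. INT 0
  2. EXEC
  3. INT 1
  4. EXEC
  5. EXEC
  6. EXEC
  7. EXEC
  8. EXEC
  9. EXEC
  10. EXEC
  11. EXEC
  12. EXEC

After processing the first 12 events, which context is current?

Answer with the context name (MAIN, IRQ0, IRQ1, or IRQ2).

Event 1 (INT 0): INT 0 arrives: push (MAIN, PC=0), enter IRQ0 at PC=0 (depth now 1)
Event 2 (EXEC): [IRQ0] PC=0: INC 3 -> ACC=3
Event 3 (INT 1): INT 1 arrives: push (IRQ0, PC=1), enter IRQ1 at PC=0 (depth now 2)
Event 4 (EXEC): [IRQ1] PC=0: DEC 2 -> ACC=1
Event 5 (EXEC): [IRQ1] PC=1: IRET -> resume IRQ0 at PC=1 (depth now 1)
Event 6 (EXEC): [IRQ0] PC=1: INC 4 -> ACC=5
Event 7 (EXEC): [IRQ0] PC=2: IRET -> resume MAIN at PC=0 (depth now 0)
Event 8 (EXEC): [MAIN] PC=0: INC 1 -> ACC=6
Event 9 (EXEC): [MAIN] PC=1: NOP
Event 10 (EXEC): [MAIN] PC=2: INC 4 -> ACC=10
Event 11 (EXEC): [MAIN] PC=3: INC 4 -> ACC=14
Event 12 (EXEC): [MAIN] PC=4: HALT

Answer: MAIN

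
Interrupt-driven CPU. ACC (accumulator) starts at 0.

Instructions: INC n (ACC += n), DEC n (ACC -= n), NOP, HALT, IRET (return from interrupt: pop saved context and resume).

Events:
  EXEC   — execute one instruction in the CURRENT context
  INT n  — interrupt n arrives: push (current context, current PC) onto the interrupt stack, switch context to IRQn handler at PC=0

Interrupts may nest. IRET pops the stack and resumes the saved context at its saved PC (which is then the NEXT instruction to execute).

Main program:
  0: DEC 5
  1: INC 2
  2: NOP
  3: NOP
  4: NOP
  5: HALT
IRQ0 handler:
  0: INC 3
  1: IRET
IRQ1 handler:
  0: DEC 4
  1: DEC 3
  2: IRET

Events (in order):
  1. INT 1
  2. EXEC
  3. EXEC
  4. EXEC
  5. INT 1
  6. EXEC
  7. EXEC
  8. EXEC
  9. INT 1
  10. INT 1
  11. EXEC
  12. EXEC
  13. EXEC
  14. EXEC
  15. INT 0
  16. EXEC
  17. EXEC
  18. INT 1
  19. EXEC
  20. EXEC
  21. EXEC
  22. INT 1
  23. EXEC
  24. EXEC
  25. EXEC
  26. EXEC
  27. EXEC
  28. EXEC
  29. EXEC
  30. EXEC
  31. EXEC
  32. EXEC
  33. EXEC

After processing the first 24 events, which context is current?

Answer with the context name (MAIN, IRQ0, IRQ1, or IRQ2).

Event 1 (INT 1): INT 1 arrives: push (MAIN, PC=0), enter IRQ1 at PC=0 (depth now 1)
Event 2 (EXEC): [IRQ1] PC=0: DEC 4 -> ACC=-4
Event 3 (EXEC): [IRQ1] PC=1: DEC 3 -> ACC=-7
Event 4 (EXEC): [IRQ1] PC=2: IRET -> resume MAIN at PC=0 (depth now 0)
Event 5 (INT 1): INT 1 arrives: push (MAIN, PC=0), enter IRQ1 at PC=0 (depth now 1)
Event 6 (EXEC): [IRQ1] PC=0: DEC 4 -> ACC=-11
Event 7 (EXEC): [IRQ1] PC=1: DEC 3 -> ACC=-14
Event 8 (EXEC): [IRQ1] PC=2: IRET -> resume MAIN at PC=0 (depth now 0)
Event 9 (INT 1): INT 1 arrives: push (MAIN, PC=0), enter IRQ1 at PC=0 (depth now 1)
Event 10 (INT 1): INT 1 arrives: push (IRQ1, PC=0), enter IRQ1 at PC=0 (depth now 2)
Event 11 (EXEC): [IRQ1] PC=0: DEC 4 -> ACC=-18
Event 12 (EXEC): [IRQ1] PC=1: DEC 3 -> ACC=-21
Event 13 (EXEC): [IRQ1] PC=2: IRET -> resume IRQ1 at PC=0 (depth now 1)
Event 14 (EXEC): [IRQ1] PC=0: DEC 4 -> ACC=-25
Event 15 (INT 0): INT 0 arrives: push (IRQ1, PC=1), enter IRQ0 at PC=0 (depth now 2)
Event 16 (EXEC): [IRQ0] PC=0: INC 3 -> ACC=-22
Event 17 (EXEC): [IRQ0] PC=1: IRET -> resume IRQ1 at PC=1 (depth now 1)
Event 18 (INT 1): INT 1 arrives: push (IRQ1, PC=1), enter IRQ1 at PC=0 (depth now 2)
Event 19 (EXEC): [IRQ1] PC=0: DEC 4 -> ACC=-26
Event 20 (EXEC): [IRQ1] PC=1: DEC 3 -> ACC=-29
Event 21 (EXEC): [IRQ1] PC=2: IRET -> resume IRQ1 at PC=1 (depth now 1)
Event 22 (INT 1): INT 1 arrives: push (IRQ1, PC=1), enter IRQ1 at PC=0 (depth now 2)
Event 23 (EXEC): [IRQ1] PC=0: DEC 4 -> ACC=-33
Event 24 (EXEC): [IRQ1] PC=1: DEC 3 -> ACC=-36

Answer: IRQ1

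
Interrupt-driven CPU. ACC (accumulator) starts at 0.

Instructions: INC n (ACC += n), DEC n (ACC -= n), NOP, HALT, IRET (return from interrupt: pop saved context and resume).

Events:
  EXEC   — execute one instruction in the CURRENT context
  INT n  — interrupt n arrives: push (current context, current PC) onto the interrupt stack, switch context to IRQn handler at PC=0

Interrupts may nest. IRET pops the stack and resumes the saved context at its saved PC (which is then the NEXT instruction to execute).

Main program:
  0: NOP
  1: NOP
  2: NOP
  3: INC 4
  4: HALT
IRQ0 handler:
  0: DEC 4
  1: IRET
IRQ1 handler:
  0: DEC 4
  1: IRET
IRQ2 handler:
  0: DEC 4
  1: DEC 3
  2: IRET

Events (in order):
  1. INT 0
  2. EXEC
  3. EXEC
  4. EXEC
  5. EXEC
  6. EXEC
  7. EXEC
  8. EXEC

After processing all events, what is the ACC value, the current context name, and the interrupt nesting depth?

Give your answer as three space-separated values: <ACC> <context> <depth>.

Answer: 0 MAIN 0

Derivation:
Event 1 (INT 0): INT 0 arrives: push (MAIN, PC=0), enter IRQ0 at PC=0 (depth now 1)
Event 2 (EXEC): [IRQ0] PC=0: DEC 4 -> ACC=-4
Event 3 (EXEC): [IRQ0] PC=1: IRET -> resume MAIN at PC=0 (depth now 0)
Event 4 (EXEC): [MAIN] PC=0: NOP
Event 5 (EXEC): [MAIN] PC=1: NOP
Event 6 (EXEC): [MAIN] PC=2: NOP
Event 7 (EXEC): [MAIN] PC=3: INC 4 -> ACC=0
Event 8 (EXEC): [MAIN] PC=4: HALT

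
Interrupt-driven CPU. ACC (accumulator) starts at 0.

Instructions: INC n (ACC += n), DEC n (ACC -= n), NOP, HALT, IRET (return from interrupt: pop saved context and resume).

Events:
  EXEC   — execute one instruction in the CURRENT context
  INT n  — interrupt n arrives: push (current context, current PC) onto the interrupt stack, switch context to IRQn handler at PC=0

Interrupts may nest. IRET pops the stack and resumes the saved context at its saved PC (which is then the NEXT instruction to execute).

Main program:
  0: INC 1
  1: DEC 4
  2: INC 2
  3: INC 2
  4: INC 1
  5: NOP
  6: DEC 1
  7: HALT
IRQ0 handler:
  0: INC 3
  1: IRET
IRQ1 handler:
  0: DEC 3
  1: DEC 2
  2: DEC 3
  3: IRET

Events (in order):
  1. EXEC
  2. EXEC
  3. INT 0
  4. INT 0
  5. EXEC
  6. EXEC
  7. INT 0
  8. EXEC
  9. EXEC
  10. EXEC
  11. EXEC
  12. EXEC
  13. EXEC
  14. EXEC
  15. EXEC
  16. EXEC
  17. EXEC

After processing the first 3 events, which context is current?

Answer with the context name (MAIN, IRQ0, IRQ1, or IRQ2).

Event 1 (EXEC): [MAIN] PC=0: INC 1 -> ACC=1
Event 2 (EXEC): [MAIN] PC=1: DEC 4 -> ACC=-3
Event 3 (INT 0): INT 0 arrives: push (MAIN, PC=2), enter IRQ0 at PC=0 (depth now 1)

Answer: IRQ0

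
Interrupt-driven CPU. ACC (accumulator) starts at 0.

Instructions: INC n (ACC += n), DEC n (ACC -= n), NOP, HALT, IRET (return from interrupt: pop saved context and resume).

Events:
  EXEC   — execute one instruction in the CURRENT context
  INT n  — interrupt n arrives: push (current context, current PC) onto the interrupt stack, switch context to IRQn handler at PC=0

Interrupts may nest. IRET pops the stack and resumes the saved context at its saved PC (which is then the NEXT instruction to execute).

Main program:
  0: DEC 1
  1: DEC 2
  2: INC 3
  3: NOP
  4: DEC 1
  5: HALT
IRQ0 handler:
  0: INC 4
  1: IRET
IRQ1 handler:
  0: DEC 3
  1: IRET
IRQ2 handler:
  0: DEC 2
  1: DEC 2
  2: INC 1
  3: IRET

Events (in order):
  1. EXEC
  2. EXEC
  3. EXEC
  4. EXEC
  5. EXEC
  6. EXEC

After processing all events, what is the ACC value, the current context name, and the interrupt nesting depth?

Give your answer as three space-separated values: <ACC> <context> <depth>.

Answer: -1 MAIN 0

Derivation:
Event 1 (EXEC): [MAIN] PC=0: DEC 1 -> ACC=-1
Event 2 (EXEC): [MAIN] PC=1: DEC 2 -> ACC=-3
Event 3 (EXEC): [MAIN] PC=2: INC 3 -> ACC=0
Event 4 (EXEC): [MAIN] PC=3: NOP
Event 5 (EXEC): [MAIN] PC=4: DEC 1 -> ACC=-1
Event 6 (EXEC): [MAIN] PC=5: HALT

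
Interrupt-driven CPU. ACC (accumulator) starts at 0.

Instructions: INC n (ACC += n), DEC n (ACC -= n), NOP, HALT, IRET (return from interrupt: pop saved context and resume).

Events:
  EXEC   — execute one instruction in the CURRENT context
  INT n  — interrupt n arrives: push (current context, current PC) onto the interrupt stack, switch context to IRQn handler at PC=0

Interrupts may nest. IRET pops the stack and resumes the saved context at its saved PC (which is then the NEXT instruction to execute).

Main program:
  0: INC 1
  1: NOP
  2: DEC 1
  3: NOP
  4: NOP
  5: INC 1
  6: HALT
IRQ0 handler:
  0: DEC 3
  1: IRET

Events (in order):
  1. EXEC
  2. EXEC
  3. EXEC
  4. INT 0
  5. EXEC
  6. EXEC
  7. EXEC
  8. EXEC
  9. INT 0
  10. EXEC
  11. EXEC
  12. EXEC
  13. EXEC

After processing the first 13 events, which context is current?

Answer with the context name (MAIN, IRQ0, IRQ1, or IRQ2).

Answer: MAIN

Derivation:
Event 1 (EXEC): [MAIN] PC=0: INC 1 -> ACC=1
Event 2 (EXEC): [MAIN] PC=1: NOP
Event 3 (EXEC): [MAIN] PC=2: DEC 1 -> ACC=0
Event 4 (INT 0): INT 0 arrives: push (MAIN, PC=3), enter IRQ0 at PC=0 (depth now 1)
Event 5 (EXEC): [IRQ0] PC=0: DEC 3 -> ACC=-3
Event 6 (EXEC): [IRQ0] PC=1: IRET -> resume MAIN at PC=3 (depth now 0)
Event 7 (EXEC): [MAIN] PC=3: NOP
Event 8 (EXEC): [MAIN] PC=4: NOP
Event 9 (INT 0): INT 0 arrives: push (MAIN, PC=5), enter IRQ0 at PC=0 (depth now 1)
Event 10 (EXEC): [IRQ0] PC=0: DEC 3 -> ACC=-6
Event 11 (EXEC): [IRQ0] PC=1: IRET -> resume MAIN at PC=5 (depth now 0)
Event 12 (EXEC): [MAIN] PC=5: INC 1 -> ACC=-5
Event 13 (EXEC): [MAIN] PC=6: HALT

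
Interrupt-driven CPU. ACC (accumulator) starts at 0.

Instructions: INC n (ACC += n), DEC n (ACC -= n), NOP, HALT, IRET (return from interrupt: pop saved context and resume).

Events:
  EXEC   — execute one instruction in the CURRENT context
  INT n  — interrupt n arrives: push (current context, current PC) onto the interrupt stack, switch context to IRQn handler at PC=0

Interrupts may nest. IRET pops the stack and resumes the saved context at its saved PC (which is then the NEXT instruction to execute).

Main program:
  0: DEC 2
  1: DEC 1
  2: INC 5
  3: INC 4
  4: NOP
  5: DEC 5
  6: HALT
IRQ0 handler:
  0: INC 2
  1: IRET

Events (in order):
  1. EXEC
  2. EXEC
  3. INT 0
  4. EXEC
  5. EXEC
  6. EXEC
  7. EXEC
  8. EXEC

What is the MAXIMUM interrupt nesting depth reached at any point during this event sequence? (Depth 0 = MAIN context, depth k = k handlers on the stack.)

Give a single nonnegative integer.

Answer: 1

Derivation:
Event 1 (EXEC): [MAIN] PC=0: DEC 2 -> ACC=-2 [depth=0]
Event 2 (EXEC): [MAIN] PC=1: DEC 1 -> ACC=-3 [depth=0]
Event 3 (INT 0): INT 0 arrives: push (MAIN, PC=2), enter IRQ0 at PC=0 (depth now 1) [depth=1]
Event 4 (EXEC): [IRQ0] PC=0: INC 2 -> ACC=-1 [depth=1]
Event 5 (EXEC): [IRQ0] PC=1: IRET -> resume MAIN at PC=2 (depth now 0) [depth=0]
Event 6 (EXEC): [MAIN] PC=2: INC 5 -> ACC=4 [depth=0]
Event 7 (EXEC): [MAIN] PC=3: INC 4 -> ACC=8 [depth=0]
Event 8 (EXEC): [MAIN] PC=4: NOP [depth=0]
Max depth observed: 1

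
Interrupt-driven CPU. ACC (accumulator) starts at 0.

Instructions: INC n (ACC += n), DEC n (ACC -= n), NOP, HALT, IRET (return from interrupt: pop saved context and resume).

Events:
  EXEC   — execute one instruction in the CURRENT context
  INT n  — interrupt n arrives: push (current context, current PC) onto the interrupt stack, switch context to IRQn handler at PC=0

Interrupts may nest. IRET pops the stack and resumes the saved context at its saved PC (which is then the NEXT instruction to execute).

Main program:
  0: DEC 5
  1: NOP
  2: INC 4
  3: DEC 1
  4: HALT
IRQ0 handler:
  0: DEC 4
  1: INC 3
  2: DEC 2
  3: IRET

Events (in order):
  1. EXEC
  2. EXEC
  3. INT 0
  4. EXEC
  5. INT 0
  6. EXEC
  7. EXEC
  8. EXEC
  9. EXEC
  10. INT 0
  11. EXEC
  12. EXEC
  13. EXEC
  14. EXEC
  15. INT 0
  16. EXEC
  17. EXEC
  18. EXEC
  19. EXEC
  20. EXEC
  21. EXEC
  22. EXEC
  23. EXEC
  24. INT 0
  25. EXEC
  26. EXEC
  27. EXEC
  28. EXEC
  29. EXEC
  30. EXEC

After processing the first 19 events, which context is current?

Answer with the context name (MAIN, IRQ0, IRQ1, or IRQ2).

Event 1 (EXEC): [MAIN] PC=0: DEC 5 -> ACC=-5
Event 2 (EXEC): [MAIN] PC=1: NOP
Event 3 (INT 0): INT 0 arrives: push (MAIN, PC=2), enter IRQ0 at PC=0 (depth now 1)
Event 4 (EXEC): [IRQ0] PC=0: DEC 4 -> ACC=-9
Event 5 (INT 0): INT 0 arrives: push (IRQ0, PC=1), enter IRQ0 at PC=0 (depth now 2)
Event 6 (EXEC): [IRQ0] PC=0: DEC 4 -> ACC=-13
Event 7 (EXEC): [IRQ0] PC=1: INC 3 -> ACC=-10
Event 8 (EXEC): [IRQ0] PC=2: DEC 2 -> ACC=-12
Event 9 (EXEC): [IRQ0] PC=3: IRET -> resume IRQ0 at PC=1 (depth now 1)
Event 10 (INT 0): INT 0 arrives: push (IRQ0, PC=1), enter IRQ0 at PC=0 (depth now 2)
Event 11 (EXEC): [IRQ0] PC=0: DEC 4 -> ACC=-16
Event 12 (EXEC): [IRQ0] PC=1: INC 3 -> ACC=-13
Event 13 (EXEC): [IRQ0] PC=2: DEC 2 -> ACC=-15
Event 14 (EXEC): [IRQ0] PC=3: IRET -> resume IRQ0 at PC=1 (depth now 1)
Event 15 (INT 0): INT 0 arrives: push (IRQ0, PC=1), enter IRQ0 at PC=0 (depth now 2)
Event 16 (EXEC): [IRQ0] PC=0: DEC 4 -> ACC=-19
Event 17 (EXEC): [IRQ0] PC=1: INC 3 -> ACC=-16
Event 18 (EXEC): [IRQ0] PC=2: DEC 2 -> ACC=-18
Event 19 (EXEC): [IRQ0] PC=3: IRET -> resume IRQ0 at PC=1 (depth now 1)

Answer: IRQ0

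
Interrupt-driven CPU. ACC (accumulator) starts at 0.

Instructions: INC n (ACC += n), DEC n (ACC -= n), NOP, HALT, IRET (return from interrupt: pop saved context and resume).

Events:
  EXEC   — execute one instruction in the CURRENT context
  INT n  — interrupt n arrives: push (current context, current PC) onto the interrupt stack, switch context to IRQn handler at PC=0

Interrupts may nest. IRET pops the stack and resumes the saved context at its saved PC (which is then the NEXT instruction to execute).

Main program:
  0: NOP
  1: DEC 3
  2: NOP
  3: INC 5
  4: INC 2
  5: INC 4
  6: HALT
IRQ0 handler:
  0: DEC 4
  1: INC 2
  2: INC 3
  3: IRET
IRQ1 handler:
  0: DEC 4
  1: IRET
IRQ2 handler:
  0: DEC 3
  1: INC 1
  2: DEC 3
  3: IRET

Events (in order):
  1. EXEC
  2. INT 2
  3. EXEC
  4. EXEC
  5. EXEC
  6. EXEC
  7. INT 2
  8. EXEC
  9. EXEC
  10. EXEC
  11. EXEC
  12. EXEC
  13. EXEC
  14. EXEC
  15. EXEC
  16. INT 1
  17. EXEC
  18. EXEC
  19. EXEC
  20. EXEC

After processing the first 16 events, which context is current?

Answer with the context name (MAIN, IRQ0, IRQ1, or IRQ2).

Answer: IRQ1

Derivation:
Event 1 (EXEC): [MAIN] PC=0: NOP
Event 2 (INT 2): INT 2 arrives: push (MAIN, PC=1), enter IRQ2 at PC=0 (depth now 1)
Event 3 (EXEC): [IRQ2] PC=0: DEC 3 -> ACC=-3
Event 4 (EXEC): [IRQ2] PC=1: INC 1 -> ACC=-2
Event 5 (EXEC): [IRQ2] PC=2: DEC 3 -> ACC=-5
Event 6 (EXEC): [IRQ2] PC=3: IRET -> resume MAIN at PC=1 (depth now 0)
Event 7 (INT 2): INT 2 arrives: push (MAIN, PC=1), enter IRQ2 at PC=0 (depth now 1)
Event 8 (EXEC): [IRQ2] PC=0: DEC 3 -> ACC=-8
Event 9 (EXEC): [IRQ2] PC=1: INC 1 -> ACC=-7
Event 10 (EXEC): [IRQ2] PC=2: DEC 3 -> ACC=-10
Event 11 (EXEC): [IRQ2] PC=3: IRET -> resume MAIN at PC=1 (depth now 0)
Event 12 (EXEC): [MAIN] PC=1: DEC 3 -> ACC=-13
Event 13 (EXEC): [MAIN] PC=2: NOP
Event 14 (EXEC): [MAIN] PC=3: INC 5 -> ACC=-8
Event 15 (EXEC): [MAIN] PC=4: INC 2 -> ACC=-6
Event 16 (INT 1): INT 1 arrives: push (MAIN, PC=5), enter IRQ1 at PC=0 (depth now 1)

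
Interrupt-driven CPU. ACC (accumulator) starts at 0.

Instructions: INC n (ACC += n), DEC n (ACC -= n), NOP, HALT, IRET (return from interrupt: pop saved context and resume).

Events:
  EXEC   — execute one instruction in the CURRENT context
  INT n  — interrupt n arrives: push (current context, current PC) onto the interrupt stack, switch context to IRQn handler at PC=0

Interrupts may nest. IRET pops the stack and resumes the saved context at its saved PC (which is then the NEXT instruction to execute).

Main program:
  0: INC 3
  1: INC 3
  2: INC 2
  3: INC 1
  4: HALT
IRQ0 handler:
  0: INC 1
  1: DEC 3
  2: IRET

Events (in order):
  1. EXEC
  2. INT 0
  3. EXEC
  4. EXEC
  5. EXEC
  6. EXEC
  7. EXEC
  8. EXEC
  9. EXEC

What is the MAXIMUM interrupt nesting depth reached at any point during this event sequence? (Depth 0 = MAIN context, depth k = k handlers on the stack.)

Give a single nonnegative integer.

Event 1 (EXEC): [MAIN] PC=0: INC 3 -> ACC=3 [depth=0]
Event 2 (INT 0): INT 0 arrives: push (MAIN, PC=1), enter IRQ0 at PC=0 (depth now 1) [depth=1]
Event 3 (EXEC): [IRQ0] PC=0: INC 1 -> ACC=4 [depth=1]
Event 4 (EXEC): [IRQ0] PC=1: DEC 3 -> ACC=1 [depth=1]
Event 5 (EXEC): [IRQ0] PC=2: IRET -> resume MAIN at PC=1 (depth now 0) [depth=0]
Event 6 (EXEC): [MAIN] PC=1: INC 3 -> ACC=4 [depth=0]
Event 7 (EXEC): [MAIN] PC=2: INC 2 -> ACC=6 [depth=0]
Event 8 (EXEC): [MAIN] PC=3: INC 1 -> ACC=7 [depth=0]
Event 9 (EXEC): [MAIN] PC=4: HALT [depth=0]
Max depth observed: 1

Answer: 1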